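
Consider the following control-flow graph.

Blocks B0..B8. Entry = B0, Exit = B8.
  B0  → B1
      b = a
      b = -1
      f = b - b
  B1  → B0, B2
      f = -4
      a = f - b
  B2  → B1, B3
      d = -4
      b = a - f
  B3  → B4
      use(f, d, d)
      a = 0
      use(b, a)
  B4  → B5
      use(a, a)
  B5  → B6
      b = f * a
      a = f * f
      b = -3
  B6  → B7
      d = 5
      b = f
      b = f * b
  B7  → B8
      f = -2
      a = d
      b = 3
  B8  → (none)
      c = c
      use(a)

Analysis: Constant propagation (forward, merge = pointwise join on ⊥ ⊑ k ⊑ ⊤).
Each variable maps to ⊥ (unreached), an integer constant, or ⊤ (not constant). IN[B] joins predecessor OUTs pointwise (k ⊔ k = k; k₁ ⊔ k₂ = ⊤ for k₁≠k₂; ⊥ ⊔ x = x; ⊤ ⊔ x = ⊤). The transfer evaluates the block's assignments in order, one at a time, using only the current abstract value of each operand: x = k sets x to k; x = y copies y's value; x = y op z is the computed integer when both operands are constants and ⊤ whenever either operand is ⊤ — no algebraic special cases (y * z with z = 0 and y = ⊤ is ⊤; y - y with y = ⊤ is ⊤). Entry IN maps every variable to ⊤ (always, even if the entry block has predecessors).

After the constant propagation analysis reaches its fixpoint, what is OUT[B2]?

Converged values:
  B0:   IN=(all ⊤)   OUT={b:-1, f:0; rest ⊤}
  B1:   IN=(all ⊤)   OUT={f:-4; rest ⊤}
  B2:   IN={f:-4; rest ⊤}   OUT={d:-4, f:-4; rest ⊤}
  B3:   IN={d:-4, f:-4; rest ⊤}   OUT={a:0, d:-4, f:-4; rest ⊤}
  B4:   IN={a:0, d:-4, f:-4; rest ⊤}   OUT={a:0, d:-4, f:-4; rest ⊤}
  B5:   IN={a:0, d:-4, f:-4; rest ⊤}   OUT={a:16, b:-3, d:-4, f:-4; rest ⊤}
  B6:   IN={a:16, b:-3, d:-4, f:-4; rest ⊤}   OUT={a:16, b:16, d:5, f:-4; rest ⊤}
  B7:   IN={a:16, b:16, d:5, f:-4; rest ⊤}   OUT={a:5, b:3, d:5, f:-2; rest ⊤}
  B8:   IN={a:5, b:3, d:5, f:-2; rest ⊤}   OUT={a:5, b:3, d:5, f:-2; rest ⊤}

Merge at B2: IN[B2] = OUT[B1] = {a: ⊤, b: ⊤, c: ⊤, d: ⊤, e: ⊤, f: -4}
Applying B2's transfer function to that IN value gives OUT[B2] (row B2 above).

Answer: {a: ⊤, b: ⊤, c: ⊤, d: -4, e: ⊤, f: -4}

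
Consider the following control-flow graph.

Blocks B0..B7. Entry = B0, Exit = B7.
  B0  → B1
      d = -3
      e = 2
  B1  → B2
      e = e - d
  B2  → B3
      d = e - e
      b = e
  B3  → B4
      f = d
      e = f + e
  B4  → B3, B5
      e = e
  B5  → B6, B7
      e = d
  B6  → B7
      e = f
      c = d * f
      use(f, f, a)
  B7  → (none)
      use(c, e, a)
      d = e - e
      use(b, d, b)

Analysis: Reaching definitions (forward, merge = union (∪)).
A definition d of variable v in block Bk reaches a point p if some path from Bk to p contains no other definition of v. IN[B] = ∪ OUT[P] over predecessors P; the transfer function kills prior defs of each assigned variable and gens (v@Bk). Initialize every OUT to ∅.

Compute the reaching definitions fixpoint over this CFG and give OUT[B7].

Answer: {b@B2, c@B6, d@B7, e@B5, e@B6, f@B3}

Derivation:
Converged values:
  B0:  IN={}  OUT={d@B0, e@B0}
  B1:  IN={d@B0, e@B0}  OUT={d@B0, e@B1}
  B2:  IN={d@B0, e@B1}  OUT={b@B2, d@B2, e@B1}
  B3:  IN={b@B2, d@B2, e@B1, e@B4, f@B3}  OUT={b@B2, d@B2, e@B3, f@B3}
  B4:  IN={b@B2, d@B2, e@B3, f@B3}  OUT={b@B2, d@B2, e@B4, f@B3}
  B5:  IN={b@B2, d@B2, e@B4, f@B3}  OUT={b@B2, d@B2, e@B5, f@B3}
  B6:  IN={b@B2, d@B2, e@B5, f@B3}  OUT={b@B2, c@B6, d@B2, e@B6, f@B3}
  B7:  IN={b@B2, c@B6, d@B2, e@B5, e@B6, f@B3}  OUT={b@B2, c@B6, d@B7, e@B5, e@B6, f@B3}

Merge at B7: IN[B7] = OUT[B5] ⊔ OUT[B6] = {b@B2, c@B6, d@B2, e@B5, e@B6, f@B3}
Applying B7's transfer function to that IN value gives OUT[B7] (row B7 above).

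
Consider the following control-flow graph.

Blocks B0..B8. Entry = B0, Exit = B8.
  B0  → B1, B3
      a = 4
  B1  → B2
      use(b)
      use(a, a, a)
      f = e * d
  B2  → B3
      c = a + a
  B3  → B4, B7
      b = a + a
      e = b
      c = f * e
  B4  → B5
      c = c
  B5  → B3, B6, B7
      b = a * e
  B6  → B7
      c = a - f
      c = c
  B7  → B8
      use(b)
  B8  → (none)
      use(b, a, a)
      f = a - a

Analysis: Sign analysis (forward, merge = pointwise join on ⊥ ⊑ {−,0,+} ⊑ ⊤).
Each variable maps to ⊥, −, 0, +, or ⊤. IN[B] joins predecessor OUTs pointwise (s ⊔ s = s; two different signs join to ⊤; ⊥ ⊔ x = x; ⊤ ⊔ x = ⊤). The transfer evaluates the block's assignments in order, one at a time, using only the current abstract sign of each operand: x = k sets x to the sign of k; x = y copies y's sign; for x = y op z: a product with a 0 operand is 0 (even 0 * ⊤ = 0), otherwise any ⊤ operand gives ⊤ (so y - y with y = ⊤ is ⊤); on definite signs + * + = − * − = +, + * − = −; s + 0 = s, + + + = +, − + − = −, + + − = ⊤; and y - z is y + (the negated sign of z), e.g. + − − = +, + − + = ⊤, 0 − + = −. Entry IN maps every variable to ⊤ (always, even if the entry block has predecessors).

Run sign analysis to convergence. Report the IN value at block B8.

Answer: {a: +, b: +, c: ⊤, d: ⊤, e: +, f: ⊤}

Trace:
Converged values:
  B0:   IN=(all ⊤)   OUT={a:+; rest ⊤}
  B1:   IN={a:+; rest ⊤}   OUT={a:+; rest ⊤}
  B2:   IN={a:+; rest ⊤}   OUT={a:+, c:+; rest ⊤}
  B3:   IN={a:+; rest ⊤}   OUT={a:+, b:+, e:+; rest ⊤}
  B4:   IN={a:+, b:+, e:+; rest ⊤}   OUT={a:+, b:+, e:+; rest ⊤}
  B5:   IN={a:+, b:+, e:+; rest ⊤}   OUT={a:+, b:+, e:+; rest ⊤}
  B6:   IN={a:+, b:+, e:+; rest ⊤}   OUT={a:+, b:+, e:+; rest ⊤}
  B7:   IN={a:+, b:+, e:+; rest ⊤}   OUT={a:+, b:+, e:+; rest ⊤}
  B8:   IN={a:+, b:+, e:+; rest ⊤}   OUT={a:+, b:+, e:+; rest ⊤}

Merge at B8: IN[B8] = OUT[B7] = {a: +, b: +, c: ⊤, d: ⊤, e: +, f: ⊤}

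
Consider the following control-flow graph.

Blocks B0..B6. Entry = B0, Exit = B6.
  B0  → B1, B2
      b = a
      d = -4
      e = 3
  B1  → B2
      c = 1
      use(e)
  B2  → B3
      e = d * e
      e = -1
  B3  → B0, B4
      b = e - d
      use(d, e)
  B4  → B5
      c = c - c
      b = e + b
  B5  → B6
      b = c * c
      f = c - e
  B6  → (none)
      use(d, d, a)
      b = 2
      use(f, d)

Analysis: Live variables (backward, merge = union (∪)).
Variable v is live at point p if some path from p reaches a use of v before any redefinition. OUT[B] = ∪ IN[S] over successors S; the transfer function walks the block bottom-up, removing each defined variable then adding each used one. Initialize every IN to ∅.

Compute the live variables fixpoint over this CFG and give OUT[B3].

Answer: {a, b, c, d, e}

Trace:
Fixpoint table:
  B0:  IN={a, c}  OUT={a, c, d, e}
  B1:  IN={a, d, e}  OUT={a, c, d, e}
  B2:  IN={a, c, d, e}  OUT={a, c, d, e}
  B3:  IN={a, c, d, e}  OUT={a, b, c, d, e}
  B4:  IN={a, b, c, d, e}  OUT={a, c, d, e}
  B5:  IN={a, c, d, e}  OUT={a, d, f}
  B6:  IN={a, d, f}  OUT={}

Merge at B3: OUT[B3] = IN[B0] ⊔ IN[B4] = {a, b, c, d, e}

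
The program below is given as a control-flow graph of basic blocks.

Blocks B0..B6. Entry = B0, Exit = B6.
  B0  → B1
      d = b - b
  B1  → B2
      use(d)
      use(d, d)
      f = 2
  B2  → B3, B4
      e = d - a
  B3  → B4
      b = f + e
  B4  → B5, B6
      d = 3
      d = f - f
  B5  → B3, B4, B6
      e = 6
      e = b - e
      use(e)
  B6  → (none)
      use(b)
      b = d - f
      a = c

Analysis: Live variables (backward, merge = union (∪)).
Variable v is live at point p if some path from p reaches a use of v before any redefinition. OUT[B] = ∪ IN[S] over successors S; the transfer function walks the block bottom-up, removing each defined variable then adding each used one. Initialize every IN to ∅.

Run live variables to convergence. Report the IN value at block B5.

Converged values:
  B0: | IN={a, b, c} | OUT={a, b, c, d}
  B1: | IN={a, b, c, d} | OUT={a, b, c, d, f}
  B2: | IN={a, b, c, d, f} | OUT={b, c, e, f}
  B3: | IN={c, e, f} | OUT={b, c, f}
  B4: | IN={b, c, f} | OUT={b, c, d, f}
  B5: | IN={b, c, d, f} | OUT={b, c, d, e, f}
  B6: | IN={b, c, d, f} | OUT={}

Merge at B5: OUT[B5] = IN[B3] ⊔ IN[B4] ⊔ IN[B6] = {b, c, d, e, f}
Applying B5's transfer function to that OUT value gives IN[B5] (row B5 above).

Answer: {b, c, d, f}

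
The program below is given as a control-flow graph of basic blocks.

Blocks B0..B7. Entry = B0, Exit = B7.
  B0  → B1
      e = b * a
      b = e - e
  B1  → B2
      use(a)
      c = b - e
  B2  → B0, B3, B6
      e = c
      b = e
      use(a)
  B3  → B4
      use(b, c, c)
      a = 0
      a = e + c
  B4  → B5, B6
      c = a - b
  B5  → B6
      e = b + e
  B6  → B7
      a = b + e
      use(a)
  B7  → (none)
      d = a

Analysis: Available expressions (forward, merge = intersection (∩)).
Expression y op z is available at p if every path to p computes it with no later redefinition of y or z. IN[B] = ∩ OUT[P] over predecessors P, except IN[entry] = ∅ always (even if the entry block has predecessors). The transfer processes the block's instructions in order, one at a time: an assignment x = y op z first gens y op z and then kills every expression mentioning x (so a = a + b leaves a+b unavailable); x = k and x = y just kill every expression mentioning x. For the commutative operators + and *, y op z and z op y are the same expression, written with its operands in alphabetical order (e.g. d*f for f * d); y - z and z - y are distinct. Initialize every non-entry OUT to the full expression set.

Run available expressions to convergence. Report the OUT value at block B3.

Answer: {c+e}

Working:
Per-block solution:
  B0: | IN={} | OUT={e-e}
  B1: | IN={e-e} | OUT={b-e, e-e}
  B2: | IN={b-e, e-e} | OUT={}
  B3: | IN={} | OUT={c+e}
  B4: | IN={c+e} | OUT={a-b}
  B5: | IN={a-b} | OUT={a-b}
  B6: | IN={} | OUT={b+e}
  B7: | IN={b+e} | OUT={b+e}

Merge at B3: IN[B3] = OUT[B2] = {}
Applying B3's transfer function to that IN value gives OUT[B3] (row B3 above).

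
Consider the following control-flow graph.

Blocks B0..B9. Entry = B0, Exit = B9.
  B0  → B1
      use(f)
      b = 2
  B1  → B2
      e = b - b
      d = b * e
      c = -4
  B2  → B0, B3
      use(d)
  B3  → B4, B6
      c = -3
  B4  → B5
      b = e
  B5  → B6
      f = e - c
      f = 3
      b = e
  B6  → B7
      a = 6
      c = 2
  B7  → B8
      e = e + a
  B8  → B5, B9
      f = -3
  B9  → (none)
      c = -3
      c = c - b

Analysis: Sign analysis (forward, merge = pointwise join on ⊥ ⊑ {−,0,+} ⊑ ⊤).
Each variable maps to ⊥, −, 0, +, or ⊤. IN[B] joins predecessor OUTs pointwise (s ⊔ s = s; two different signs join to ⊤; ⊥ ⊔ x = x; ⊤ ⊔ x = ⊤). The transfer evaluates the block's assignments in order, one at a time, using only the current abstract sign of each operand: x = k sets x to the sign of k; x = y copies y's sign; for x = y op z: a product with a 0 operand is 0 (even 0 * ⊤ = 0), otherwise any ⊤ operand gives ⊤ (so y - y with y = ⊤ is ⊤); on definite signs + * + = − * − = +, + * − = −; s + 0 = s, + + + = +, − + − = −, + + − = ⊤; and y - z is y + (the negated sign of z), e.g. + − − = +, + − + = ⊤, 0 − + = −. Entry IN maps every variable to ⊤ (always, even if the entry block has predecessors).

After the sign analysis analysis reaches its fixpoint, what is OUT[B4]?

Fixpoint table:
  B0:   IN=(all ⊤)   OUT={b:+; rest ⊤}
  B1:   IN={b:+; rest ⊤}   OUT={b:+, c:-; rest ⊤}
  B2:   IN={b:+, c:-; rest ⊤}   OUT={b:+, c:-; rest ⊤}
  B3:   IN={b:+, c:-; rest ⊤}   OUT={b:+, c:-; rest ⊤}
  B4:   IN={b:+, c:-; rest ⊤}   OUT={c:-; rest ⊤}
  B5:   IN=(all ⊤)   OUT={f:+; rest ⊤}
  B6:   IN=(all ⊤)   OUT={a:+, c:+; rest ⊤}
  B7:   IN={a:+, c:+; rest ⊤}   OUT={a:+, c:+; rest ⊤}
  B8:   IN={a:+, c:+; rest ⊤}   OUT={a:+, c:+, f:-; rest ⊤}
  B9:   IN={a:+, c:+, f:-; rest ⊤}   OUT={a:+, f:-; rest ⊤}

Merge at B4: IN[B4] = OUT[B3] = {a: ⊤, b: +, c: -, d: ⊤, e: ⊤, f: ⊤}
Applying B4's transfer function to that IN value gives OUT[B4] (row B4 above).

Answer: {a: ⊤, b: ⊤, c: -, d: ⊤, e: ⊤, f: ⊤}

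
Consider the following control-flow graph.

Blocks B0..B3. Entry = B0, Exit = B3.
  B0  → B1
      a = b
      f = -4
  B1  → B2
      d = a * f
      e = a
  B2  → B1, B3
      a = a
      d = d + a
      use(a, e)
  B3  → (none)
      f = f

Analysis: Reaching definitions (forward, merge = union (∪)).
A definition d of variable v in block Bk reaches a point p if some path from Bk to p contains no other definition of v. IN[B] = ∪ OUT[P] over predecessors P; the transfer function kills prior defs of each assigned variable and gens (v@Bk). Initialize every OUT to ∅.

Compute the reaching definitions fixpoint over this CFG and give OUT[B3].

Per-block solution:
  B0: | IN={} | OUT={a@B0, f@B0}
  B1: | IN={a@B0, a@B2, d@B2, e@B1, f@B0} | OUT={a@B0, a@B2, d@B1, e@B1, f@B0}
  B2: | IN={a@B0, a@B2, d@B1, e@B1, f@B0} | OUT={a@B2, d@B2, e@B1, f@B0}
  B3: | IN={a@B2, d@B2, e@B1, f@B0} | OUT={a@B2, d@B2, e@B1, f@B3}

Merge at B3: IN[B3] = OUT[B2] = {a@B2, d@B2, e@B1, f@B0}
Applying B3's transfer function to that IN value gives OUT[B3] (row B3 above).

Answer: {a@B2, d@B2, e@B1, f@B3}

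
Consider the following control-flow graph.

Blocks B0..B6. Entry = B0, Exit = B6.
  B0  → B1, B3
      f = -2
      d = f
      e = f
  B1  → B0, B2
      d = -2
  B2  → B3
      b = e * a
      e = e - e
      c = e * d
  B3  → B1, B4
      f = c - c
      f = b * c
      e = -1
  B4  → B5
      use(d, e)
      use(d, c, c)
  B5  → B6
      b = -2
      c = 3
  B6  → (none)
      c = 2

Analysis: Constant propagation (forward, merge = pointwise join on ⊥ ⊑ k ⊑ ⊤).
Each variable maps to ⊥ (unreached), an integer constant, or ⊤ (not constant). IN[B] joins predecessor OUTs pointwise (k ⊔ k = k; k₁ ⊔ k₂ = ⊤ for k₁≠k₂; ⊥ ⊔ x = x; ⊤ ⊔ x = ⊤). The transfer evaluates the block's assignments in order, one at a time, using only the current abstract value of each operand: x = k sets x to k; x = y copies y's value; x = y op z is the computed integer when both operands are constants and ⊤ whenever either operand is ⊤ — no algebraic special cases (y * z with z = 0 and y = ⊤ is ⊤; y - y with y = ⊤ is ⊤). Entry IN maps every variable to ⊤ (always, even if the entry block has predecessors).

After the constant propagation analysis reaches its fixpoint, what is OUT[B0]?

Answer: {a: ⊤, b: ⊤, c: ⊤, d: -2, e: -2, f: -2}

Trace:
Converged values:
  B0:  IN=(all ⊤)  OUT={d:-2, e:-2, f:-2; rest ⊤}
  B1:  IN={d:-2; rest ⊤}  OUT={d:-2; rest ⊤}
  B2:  IN={d:-2; rest ⊤}  OUT={d:-2; rest ⊤}
  B3:  IN={d:-2; rest ⊤}  OUT={d:-2, e:-1; rest ⊤}
  B4:  IN={d:-2, e:-1; rest ⊤}  OUT={d:-2, e:-1; rest ⊤}
  B5:  IN={d:-2, e:-1; rest ⊤}  OUT={b:-2, c:3, d:-2, e:-1; rest ⊤}
  B6:  IN={b:-2, c:3, d:-2, e:-1; rest ⊤}  OUT={b:-2, c:2, d:-2, e:-1; rest ⊤}

Merge at B0 (entry node, so the boundary value (all ⊤) is joined with the incoming edge(s)): IN[B0] = (all ⊤) ⊔ OUT[B1] = {a: ⊤, b: ⊤, c: ⊤, d: ⊤, e: ⊤, f: ⊤}
Applying B0's transfer function to that IN value gives OUT[B0] (row B0 above).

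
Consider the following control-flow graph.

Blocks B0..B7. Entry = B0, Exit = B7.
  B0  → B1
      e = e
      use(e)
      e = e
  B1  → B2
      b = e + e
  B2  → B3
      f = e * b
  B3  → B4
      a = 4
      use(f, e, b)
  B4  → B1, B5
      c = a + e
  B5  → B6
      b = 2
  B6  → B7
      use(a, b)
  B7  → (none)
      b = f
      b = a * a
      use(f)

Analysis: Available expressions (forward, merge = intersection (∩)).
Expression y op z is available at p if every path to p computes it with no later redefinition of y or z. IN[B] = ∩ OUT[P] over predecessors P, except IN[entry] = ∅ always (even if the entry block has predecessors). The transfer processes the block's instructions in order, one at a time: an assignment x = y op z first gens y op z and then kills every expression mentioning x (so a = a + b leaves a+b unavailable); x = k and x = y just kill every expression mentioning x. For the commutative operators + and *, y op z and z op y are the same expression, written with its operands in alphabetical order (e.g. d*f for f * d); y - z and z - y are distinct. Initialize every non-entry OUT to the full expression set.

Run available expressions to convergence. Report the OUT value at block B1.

Answer: {e+e}

Derivation:
Per-block solution:
  B0:   IN={}   OUT={}
  B1:   IN={}   OUT={e+e}
  B2:   IN={e+e}   OUT={b*e, e+e}
  B3:   IN={b*e, e+e}   OUT={b*e, e+e}
  B4:   IN={b*e, e+e}   OUT={a+e, b*e, e+e}
  B5:   IN={a+e, b*e, e+e}   OUT={a+e, e+e}
  B6:   IN={a+e, e+e}   OUT={a+e, e+e}
  B7:   IN={a+e, e+e}   OUT={a*a, a+e, e+e}

Merge at B1: IN[B1] = OUT[B0] ∩ OUT[B4] = {}
Applying B1's transfer function to that IN value gives OUT[B1] (row B1 above).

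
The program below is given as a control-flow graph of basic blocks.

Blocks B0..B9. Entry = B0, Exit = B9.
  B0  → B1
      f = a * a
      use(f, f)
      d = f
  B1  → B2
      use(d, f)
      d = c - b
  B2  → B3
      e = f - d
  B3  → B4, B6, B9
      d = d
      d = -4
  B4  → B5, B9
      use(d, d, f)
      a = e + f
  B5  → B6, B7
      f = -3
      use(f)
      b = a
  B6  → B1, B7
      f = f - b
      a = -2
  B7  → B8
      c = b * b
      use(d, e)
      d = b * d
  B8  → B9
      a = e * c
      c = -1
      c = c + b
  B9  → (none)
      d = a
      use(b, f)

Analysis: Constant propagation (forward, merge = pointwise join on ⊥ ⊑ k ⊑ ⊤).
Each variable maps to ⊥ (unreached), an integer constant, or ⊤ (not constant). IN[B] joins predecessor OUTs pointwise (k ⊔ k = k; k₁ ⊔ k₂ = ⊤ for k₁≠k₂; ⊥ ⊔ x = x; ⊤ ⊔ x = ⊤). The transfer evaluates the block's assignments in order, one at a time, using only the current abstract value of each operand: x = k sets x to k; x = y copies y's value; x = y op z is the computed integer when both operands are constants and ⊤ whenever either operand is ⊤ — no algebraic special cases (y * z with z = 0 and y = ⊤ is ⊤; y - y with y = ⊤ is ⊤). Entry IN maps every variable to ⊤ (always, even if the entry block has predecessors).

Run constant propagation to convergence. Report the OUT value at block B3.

Answer: {a: ⊤, b: ⊤, c: ⊤, d: -4, e: ⊤, f: ⊤}

Derivation:
Fixpoint table:
  B0: | IN=(all ⊤) | OUT=(all ⊤)
  B1: | IN=(all ⊤) | OUT=(all ⊤)
  B2: | IN=(all ⊤) | OUT=(all ⊤)
  B3: | IN=(all ⊤) | OUT={d:-4; rest ⊤}
  B4: | IN={d:-4; rest ⊤} | OUT={d:-4; rest ⊤}
  B5: | IN={d:-4; rest ⊤} | OUT={d:-4, f:-3; rest ⊤}
  B6: | IN={d:-4; rest ⊤} | OUT={a:-2, d:-4; rest ⊤}
  B7: | IN={d:-4; rest ⊤} | OUT=(all ⊤)
  B8: | IN=(all ⊤) | OUT=(all ⊤)
  B9: | IN=(all ⊤) | OUT=(all ⊤)

Merge at B3: IN[B3] = OUT[B2] = {a: ⊤, b: ⊤, c: ⊤, d: ⊤, e: ⊤, f: ⊤}
Applying B3's transfer function to that IN value gives OUT[B3] (row B3 above).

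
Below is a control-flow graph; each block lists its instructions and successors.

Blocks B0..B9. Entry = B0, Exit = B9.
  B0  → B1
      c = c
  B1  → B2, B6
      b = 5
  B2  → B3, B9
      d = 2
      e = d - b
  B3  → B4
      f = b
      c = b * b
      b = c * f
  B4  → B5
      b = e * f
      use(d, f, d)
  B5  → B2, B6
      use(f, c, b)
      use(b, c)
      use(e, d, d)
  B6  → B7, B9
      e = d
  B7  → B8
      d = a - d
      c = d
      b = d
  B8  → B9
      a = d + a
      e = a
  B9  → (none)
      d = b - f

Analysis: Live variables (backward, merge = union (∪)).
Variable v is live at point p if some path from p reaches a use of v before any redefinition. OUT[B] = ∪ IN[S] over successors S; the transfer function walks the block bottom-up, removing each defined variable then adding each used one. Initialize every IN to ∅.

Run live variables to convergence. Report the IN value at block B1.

Answer: {a, d, f}

Working:
Converged values:
  B0: | IN={a, c, d, f} | OUT={a, d, f}
  B1: | IN={a, d, f} | OUT={a, b, d, f}
  B2: | IN={a, b, f} | OUT={a, b, d, e, f}
  B3: | IN={a, b, d, e} | OUT={a, c, d, e, f}
  B4: | IN={a, c, d, e, f} | OUT={a, b, c, d, e, f}
  B5: | IN={a, b, c, d, e, f} | OUT={a, b, d, f}
  B6: | IN={a, b, d, f} | OUT={a, b, d, f}
  B7: | IN={a, d, f} | OUT={a, b, d, f}
  B8: | IN={a, b, d, f} | OUT={b, f}
  B9: | IN={b, f} | OUT={}

Merge at B1: OUT[B1] = IN[B2] ⊔ IN[B6] = {a, b, d, f}
Applying B1's transfer function to that OUT value gives IN[B1] (row B1 above).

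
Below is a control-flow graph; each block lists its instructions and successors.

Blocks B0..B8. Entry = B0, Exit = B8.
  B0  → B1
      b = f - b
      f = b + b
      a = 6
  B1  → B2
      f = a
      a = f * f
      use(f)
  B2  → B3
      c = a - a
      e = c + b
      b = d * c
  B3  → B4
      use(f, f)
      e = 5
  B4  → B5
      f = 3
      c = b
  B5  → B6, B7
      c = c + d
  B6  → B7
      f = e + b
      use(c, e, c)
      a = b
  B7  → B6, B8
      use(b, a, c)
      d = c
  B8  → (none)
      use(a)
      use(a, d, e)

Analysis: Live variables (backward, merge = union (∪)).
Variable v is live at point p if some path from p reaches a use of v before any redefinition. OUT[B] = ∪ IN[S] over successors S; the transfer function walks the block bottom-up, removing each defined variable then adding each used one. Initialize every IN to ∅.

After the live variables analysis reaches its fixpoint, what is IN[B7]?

Converged values:
  B0:  IN={b, d, f}  OUT={a, b, d}
  B1:  IN={a, b, d}  OUT={a, b, d, f}
  B2:  IN={a, b, d, f}  OUT={a, b, d, f}
  B3:  IN={a, b, d, f}  OUT={a, b, d, e}
  B4:  IN={a, b, d, e}  OUT={a, b, c, d, e}
  B5:  IN={a, b, c, d, e}  OUT={a, b, c, e}
  B6:  IN={b, c, e}  OUT={a, b, c, e}
  B7:  IN={a, b, c, e}  OUT={a, b, c, d, e}
  B8:  IN={a, d, e}  OUT={}

Merge at B7: OUT[B7] = IN[B6] ⊔ IN[B8] = {a, b, c, d, e}
Applying B7's transfer function to that OUT value gives IN[B7] (row B7 above).

Answer: {a, b, c, e}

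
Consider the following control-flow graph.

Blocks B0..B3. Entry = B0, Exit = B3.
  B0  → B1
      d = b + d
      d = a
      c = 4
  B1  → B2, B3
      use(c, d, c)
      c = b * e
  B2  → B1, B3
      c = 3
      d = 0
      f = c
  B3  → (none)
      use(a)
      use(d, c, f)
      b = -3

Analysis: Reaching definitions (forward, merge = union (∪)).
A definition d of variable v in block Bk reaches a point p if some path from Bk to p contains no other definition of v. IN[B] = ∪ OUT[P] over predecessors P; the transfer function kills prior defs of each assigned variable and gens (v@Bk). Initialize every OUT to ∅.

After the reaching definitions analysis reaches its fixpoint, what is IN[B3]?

Answer: {c@B1, c@B2, d@B0, d@B2, f@B2}

Trace:
Per-block solution:
  B0: | IN={} | OUT={c@B0, d@B0}
  B1: | IN={c@B0, c@B2, d@B0, d@B2, f@B2} | OUT={c@B1, d@B0, d@B2, f@B2}
  B2: | IN={c@B1, d@B0, d@B2, f@B2} | OUT={c@B2, d@B2, f@B2}
  B3: | IN={c@B1, c@B2, d@B0, d@B2, f@B2} | OUT={b@B3, c@B1, c@B2, d@B0, d@B2, f@B2}

Merge at B3: IN[B3] = OUT[B1] ⊔ OUT[B2] = {c@B1, c@B2, d@B0, d@B2, f@B2}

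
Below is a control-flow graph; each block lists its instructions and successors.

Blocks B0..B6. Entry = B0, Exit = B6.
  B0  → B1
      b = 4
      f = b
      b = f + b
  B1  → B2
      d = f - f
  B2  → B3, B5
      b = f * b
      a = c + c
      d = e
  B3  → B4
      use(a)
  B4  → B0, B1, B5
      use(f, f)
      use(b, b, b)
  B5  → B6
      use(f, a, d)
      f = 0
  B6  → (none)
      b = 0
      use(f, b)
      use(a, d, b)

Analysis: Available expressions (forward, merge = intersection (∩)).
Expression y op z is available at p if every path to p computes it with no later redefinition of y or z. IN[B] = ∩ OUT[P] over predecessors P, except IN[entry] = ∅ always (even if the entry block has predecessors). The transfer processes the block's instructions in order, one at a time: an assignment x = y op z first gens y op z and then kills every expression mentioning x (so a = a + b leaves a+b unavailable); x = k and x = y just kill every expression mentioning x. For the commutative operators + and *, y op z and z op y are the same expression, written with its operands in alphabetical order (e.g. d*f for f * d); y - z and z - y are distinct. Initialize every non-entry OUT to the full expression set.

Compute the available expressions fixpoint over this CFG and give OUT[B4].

Answer: {c+c, f-f}

Derivation:
Fixpoint table:
  B0: | IN={} | OUT={}
  B1: | IN={} | OUT={f-f}
  B2: | IN={f-f} | OUT={c+c, f-f}
  B3: | IN={c+c, f-f} | OUT={c+c, f-f}
  B4: | IN={c+c, f-f} | OUT={c+c, f-f}
  B5: | IN={c+c, f-f} | OUT={c+c}
  B6: | IN={c+c} | OUT={c+c}

Merge at B4: IN[B4] = OUT[B3] = {c+c, f-f}
Applying B4's transfer function to that IN value gives OUT[B4] (row B4 above).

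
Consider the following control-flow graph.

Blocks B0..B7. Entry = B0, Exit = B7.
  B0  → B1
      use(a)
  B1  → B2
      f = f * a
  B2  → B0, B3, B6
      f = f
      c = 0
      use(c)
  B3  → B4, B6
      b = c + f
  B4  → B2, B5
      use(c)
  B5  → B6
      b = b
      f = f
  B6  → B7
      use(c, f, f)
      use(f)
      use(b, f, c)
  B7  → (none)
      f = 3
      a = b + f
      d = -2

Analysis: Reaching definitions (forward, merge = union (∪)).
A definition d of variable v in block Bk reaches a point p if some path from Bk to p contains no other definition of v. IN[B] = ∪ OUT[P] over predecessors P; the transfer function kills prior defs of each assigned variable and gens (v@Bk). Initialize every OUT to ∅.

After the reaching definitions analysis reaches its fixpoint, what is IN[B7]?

Converged values:
  B0:   IN={b@B3, c@B2, f@B2}   OUT={b@B3, c@B2, f@B2}
  B1:   IN={b@B3, c@B2, f@B2}   OUT={b@B3, c@B2, f@B1}
  B2:   IN={b@B3, c@B2, f@B1, f@B2}   OUT={b@B3, c@B2, f@B2}
  B3:   IN={b@B3, c@B2, f@B2}   OUT={b@B3, c@B2, f@B2}
  B4:   IN={b@B3, c@B2, f@B2}   OUT={b@B3, c@B2, f@B2}
  B5:   IN={b@B3, c@B2, f@B2}   OUT={b@B5, c@B2, f@B5}
  B6:   IN={b@B3, b@B5, c@B2, f@B2, f@B5}   OUT={b@B3, b@B5, c@B2, f@B2, f@B5}
  B7:   IN={b@B3, b@B5, c@B2, f@B2, f@B5}   OUT={a@B7, b@B3, b@B5, c@B2, d@B7, f@B7}

Merge at B7: IN[B7] = OUT[B6] = {b@B3, b@B5, c@B2, f@B2, f@B5}

Answer: {b@B3, b@B5, c@B2, f@B2, f@B5}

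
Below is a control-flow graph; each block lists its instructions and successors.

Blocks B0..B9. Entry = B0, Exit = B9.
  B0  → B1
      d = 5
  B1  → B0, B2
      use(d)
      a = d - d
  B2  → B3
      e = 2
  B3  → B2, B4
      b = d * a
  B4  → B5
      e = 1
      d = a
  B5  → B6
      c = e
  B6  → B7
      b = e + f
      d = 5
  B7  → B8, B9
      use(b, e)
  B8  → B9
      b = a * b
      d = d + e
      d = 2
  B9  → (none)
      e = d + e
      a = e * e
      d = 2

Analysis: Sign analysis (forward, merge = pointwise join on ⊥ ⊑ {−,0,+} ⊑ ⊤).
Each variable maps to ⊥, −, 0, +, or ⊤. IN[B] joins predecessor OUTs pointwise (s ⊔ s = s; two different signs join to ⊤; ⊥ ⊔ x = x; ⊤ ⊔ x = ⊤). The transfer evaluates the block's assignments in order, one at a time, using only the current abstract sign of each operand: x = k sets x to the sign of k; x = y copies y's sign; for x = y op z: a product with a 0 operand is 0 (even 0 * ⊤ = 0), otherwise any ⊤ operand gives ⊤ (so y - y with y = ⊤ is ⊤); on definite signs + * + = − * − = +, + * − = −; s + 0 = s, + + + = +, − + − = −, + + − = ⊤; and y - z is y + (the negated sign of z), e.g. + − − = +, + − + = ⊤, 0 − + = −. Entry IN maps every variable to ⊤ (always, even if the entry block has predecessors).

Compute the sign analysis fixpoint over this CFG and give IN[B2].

Answer: {a: ⊤, b: ⊤, c: ⊤, d: +, e: ⊤, f: ⊤}

Derivation:
Per-block solution:
  B0:   IN=(all ⊤)   OUT={d:+; rest ⊤}
  B1:   IN={d:+; rest ⊤}   OUT={d:+; rest ⊤}
  B2:   IN={d:+; rest ⊤}   OUT={d:+, e:+; rest ⊤}
  B3:   IN={d:+, e:+; rest ⊤}   OUT={d:+, e:+; rest ⊤}
  B4:   IN={d:+, e:+; rest ⊤}   OUT={e:+; rest ⊤}
  B5:   IN={e:+; rest ⊤}   OUT={c:+, e:+; rest ⊤}
  B6:   IN={c:+, e:+; rest ⊤}   OUT={c:+, d:+, e:+; rest ⊤}
  B7:   IN={c:+, d:+, e:+; rest ⊤}   OUT={c:+, d:+, e:+; rest ⊤}
  B8:   IN={c:+, d:+, e:+; rest ⊤}   OUT={c:+, d:+, e:+; rest ⊤}
  B9:   IN={c:+, d:+, e:+; rest ⊤}   OUT={a:+, c:+, d:+, e:+; rest ⊤}

Merge at B2: IN[B2] = OUT[B1] ⊔ OUT[B3] = {a: ⊤, b: ⊤, c: ⊤, d: +, e: ⊤, f: ⊤}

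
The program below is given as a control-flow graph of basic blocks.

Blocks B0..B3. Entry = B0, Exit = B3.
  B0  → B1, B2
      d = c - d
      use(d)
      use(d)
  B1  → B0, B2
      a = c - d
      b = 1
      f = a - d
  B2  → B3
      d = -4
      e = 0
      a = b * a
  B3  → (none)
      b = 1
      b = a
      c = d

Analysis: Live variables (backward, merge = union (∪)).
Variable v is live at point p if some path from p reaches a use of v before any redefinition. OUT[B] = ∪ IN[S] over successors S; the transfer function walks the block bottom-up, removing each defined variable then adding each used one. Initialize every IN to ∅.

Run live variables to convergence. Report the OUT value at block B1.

Answer: {a, b, c, d}

Working:
Per-block solution:
  B0:  IN={a, b, c, d}  OUT={a, b, c, d}
  B1:  IN={c, d}  OUT={a, b, c, d}
  B2:  IN={a, b}  OUT={a, d}
  B3:  IN={a, d}  OUT={}

Merge at B1: OUT[B1] = IN[B0] ⊔ IN[B2] = {a, b, c, d}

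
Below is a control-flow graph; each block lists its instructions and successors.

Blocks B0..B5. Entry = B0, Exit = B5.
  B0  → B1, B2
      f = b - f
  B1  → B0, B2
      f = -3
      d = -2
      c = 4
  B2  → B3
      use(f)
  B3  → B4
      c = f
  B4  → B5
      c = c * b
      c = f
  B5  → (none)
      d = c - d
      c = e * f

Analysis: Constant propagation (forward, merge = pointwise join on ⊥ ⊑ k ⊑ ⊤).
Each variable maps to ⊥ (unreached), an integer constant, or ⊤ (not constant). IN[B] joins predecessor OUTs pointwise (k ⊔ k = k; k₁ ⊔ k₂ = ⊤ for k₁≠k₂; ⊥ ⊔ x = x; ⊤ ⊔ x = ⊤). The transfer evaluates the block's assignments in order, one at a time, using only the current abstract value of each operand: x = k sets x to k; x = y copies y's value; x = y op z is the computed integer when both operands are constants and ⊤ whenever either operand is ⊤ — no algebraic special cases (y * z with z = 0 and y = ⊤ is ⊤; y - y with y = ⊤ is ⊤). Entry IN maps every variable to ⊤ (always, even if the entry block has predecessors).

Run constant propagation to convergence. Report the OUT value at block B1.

Answer: {a: ⊤, b: ⊤, c: 4, d: -2, e: ⊤, f: -3}

Trace:
Converged values:
  B0:  IN=(all ⊤)  OUT=(all ⊤)
  B1:  IN=(all ⊤)  OUT={c:4, d:-2, f:-3; rest ⊤}
  B2:  IN=(all ⊤)  OUT=(all ⊤)
  B3:  IN=(all ⊤)  OUT=(all ⊤)
  B4:  IN=(all ⊤)  OUT=(all ⊤)
  B5:  IN=(all ⊤)  OUT=(all ⊤)

Merge at B1: IN[B1] = OUT[B0] = {a: ⊤, b: ⊤, c: ⊤, d: ⊤, e: ⊤, f: ⊤}
Applying B1's transfer function to that IN value gives OUT[B1] (row B1 above).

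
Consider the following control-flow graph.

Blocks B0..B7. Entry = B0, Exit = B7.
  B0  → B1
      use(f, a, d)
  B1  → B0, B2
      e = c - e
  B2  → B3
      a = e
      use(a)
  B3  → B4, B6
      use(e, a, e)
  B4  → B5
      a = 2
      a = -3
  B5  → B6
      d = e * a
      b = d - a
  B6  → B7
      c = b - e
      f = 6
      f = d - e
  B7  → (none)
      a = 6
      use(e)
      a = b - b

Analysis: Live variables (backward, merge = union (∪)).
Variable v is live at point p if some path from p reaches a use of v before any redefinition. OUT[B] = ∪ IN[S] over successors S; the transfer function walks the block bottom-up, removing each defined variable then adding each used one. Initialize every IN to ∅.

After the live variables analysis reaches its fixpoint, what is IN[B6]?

Answer: {b, d, e}

Working:
Per-block solution:
  B0:  IN={a, b, c, d, e, f}  OUT={a, b, c, d, e, f}
  B1:  IN={a, b, c, d, e, f}  OUT={a, b, c, d, e, f}
  B2:  IN={b, d, e}  OUT={a, b, d, e}
  B3:  IN={a, b, d, e}  OUT={b, d, e}
  B4:  IN={e}  OUT={a, e}
  B5:  IN={a, e}  OUT={b, d, e}
  B6:  IN={b, d, e}  OUT={b, e}
  B7:  IN={b, e}  OUT={}

Merge at B6: OUT[B6] = IN[B7] = {b, e}
Applying B6's transfer function to that OUT value gives IN[B6] (row B6 above).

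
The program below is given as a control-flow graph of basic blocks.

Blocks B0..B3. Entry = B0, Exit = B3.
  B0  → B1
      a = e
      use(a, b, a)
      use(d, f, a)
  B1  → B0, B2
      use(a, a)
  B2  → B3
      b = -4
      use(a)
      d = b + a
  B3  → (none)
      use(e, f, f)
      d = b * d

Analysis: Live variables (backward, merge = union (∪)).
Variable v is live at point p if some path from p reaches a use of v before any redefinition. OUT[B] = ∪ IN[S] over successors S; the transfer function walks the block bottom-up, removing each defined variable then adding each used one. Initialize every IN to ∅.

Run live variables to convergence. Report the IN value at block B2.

Answer: {a, e, f}

Trace:
Per-block solution:
  B0:   IN={b, d, e, f}   OUT={a, b, d, e, f}
  B1:   IN={a, b, d, e, f}   OUT={a, b, d, e, f}
  B2:   IN={a, e, f}   OUT={b, d, e, f}
  B3:   IN={b, d, e, f}   OUT={}

Merge at B2: OUT[B2] = IN[B3] = {b, d, e, f}
Applying B2's transfer function to that OUT value gives IN[B2] (row B2 above).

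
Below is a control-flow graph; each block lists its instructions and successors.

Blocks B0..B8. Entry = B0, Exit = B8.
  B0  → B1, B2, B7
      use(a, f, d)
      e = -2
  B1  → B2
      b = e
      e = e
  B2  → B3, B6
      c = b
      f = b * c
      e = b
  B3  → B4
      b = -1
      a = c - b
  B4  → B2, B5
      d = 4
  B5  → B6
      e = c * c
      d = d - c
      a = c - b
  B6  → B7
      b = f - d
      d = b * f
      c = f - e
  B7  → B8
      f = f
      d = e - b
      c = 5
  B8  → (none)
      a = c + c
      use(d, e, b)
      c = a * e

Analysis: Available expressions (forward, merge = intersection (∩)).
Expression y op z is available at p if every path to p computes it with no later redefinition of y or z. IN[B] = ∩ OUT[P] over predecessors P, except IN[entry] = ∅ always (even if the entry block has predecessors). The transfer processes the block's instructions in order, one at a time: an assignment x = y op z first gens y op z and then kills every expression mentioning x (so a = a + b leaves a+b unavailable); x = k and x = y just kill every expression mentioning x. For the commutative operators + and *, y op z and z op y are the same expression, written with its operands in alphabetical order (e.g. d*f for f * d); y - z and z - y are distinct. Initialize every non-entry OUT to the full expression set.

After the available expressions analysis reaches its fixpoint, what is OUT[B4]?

Converged values:
  B0: | IN={} | OUT={}
  B1: | IN={} | OUT={}
  B2: | IN={} | OUT={b*c}
  B3: | IN={b*c} | OUT={c-b}
  B4: | IN={c-b} | OUT={c-b}
  B5: | IN={c-b} | OUT={c*c, c-b}
  B6: | IN={} | OUT={b*f, f-e}
  B7: | IN={} | OUT={e-b}
  B8: | IN={e-b} | OUT={a*e, e-b}

Merge at B4: IN[B4] = OUT[B3] = {c-b}
Applying B4's transfer function to that IN value gives OUT[B4] (row B4 above).

Answer: {c-b}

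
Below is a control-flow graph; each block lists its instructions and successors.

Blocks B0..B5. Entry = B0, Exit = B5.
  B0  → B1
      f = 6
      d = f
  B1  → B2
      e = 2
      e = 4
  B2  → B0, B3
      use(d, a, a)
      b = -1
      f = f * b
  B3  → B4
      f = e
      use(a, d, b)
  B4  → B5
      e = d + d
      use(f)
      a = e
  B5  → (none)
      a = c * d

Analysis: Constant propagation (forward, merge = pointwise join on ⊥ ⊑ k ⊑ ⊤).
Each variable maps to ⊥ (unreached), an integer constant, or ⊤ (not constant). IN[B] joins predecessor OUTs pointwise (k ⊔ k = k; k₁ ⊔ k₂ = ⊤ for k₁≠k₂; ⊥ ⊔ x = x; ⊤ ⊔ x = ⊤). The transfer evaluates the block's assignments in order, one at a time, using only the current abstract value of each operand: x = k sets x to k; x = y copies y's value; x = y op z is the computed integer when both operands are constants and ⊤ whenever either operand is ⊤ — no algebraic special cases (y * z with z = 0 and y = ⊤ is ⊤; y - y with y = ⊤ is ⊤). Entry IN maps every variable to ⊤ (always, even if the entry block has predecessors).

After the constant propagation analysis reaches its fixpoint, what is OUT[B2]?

Fixpoint table:
  B0:   IN=(all ⊤)   OUT={d:6, f:6; rest ⊤}
  B1:   IN={d:6, f:6; rest ⊤}   OUT={d:6, e:4, f:6; rest ⊤}
  B2:   IN={d:6, e:4, f:6; rest ⊤}   OUT={b:-1, d:6, e:4, f:-6; rest ⊤}
  B3:   IN={b:-1, d:6, e:4, f:-6; rest ⊤}   OUT={b:-1, d:6, e:4, f:4; rest ⊤}
  B4:   IN={b:-1, d:6, e:4, f:4; rest ⊤}   OUT={a:12, b:-1, d:6, e:12, f:4; rest ⊤}
  B5:   IN={a:12, b:-1, d:6, e:12, f:4; rest ⊤}   OUT={b:-1, d:6, e:12, f:4; rest ⊤}

Merge at B2: IN[B2] = OUT[B1] = {a: ⊤, b: ⊤, c: ⊤, d: 6, e: 4, f: 6}
Applying B2's transfer function to that IN value gives OUT[B2] (row B2 above).

Answer: {a: ⊤, b: -1, c: ⊤, d: 6, e: 4, f: -6}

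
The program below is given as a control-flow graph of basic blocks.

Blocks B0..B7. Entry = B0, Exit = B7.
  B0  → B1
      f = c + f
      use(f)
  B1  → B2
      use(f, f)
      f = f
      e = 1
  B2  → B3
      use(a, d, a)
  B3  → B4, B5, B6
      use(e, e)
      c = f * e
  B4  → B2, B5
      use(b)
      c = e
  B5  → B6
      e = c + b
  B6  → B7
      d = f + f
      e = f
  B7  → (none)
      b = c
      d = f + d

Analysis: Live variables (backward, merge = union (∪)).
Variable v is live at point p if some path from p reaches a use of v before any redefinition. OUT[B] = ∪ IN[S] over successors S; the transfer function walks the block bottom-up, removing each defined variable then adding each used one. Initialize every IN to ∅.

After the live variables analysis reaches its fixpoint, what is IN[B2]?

Per-block solution:
  B0: | IN={a, b, c, d, f} | OUT={a, b, d, f}
  B1: | IN={a, b, d, f} | OUT={a, b, d, e, f}
  B2: | IN={a, b, d, e, f} | OUT={a, b, d, e, f}
  B3: | IN={a, b, d, e, f} | OUT={a, b, c, d, e, f}
  B4: | IN={a, b, d, e, f} | OUT={a, b, c, d, e, f}
  B5: | IN={b, c, f} | OUT={c, f}
  B6: | IN={c, f} | OUT={c, d, f}
  B7: | IN={c, d, f} | OUT={}

Merge at B2: OUT[B2] = IN[B3] = {a, b, d, e, f}
Applying B2's transfer function to that OUT value gives IN[B2] (row B2 above).

Answer: {a, b, d, e, f}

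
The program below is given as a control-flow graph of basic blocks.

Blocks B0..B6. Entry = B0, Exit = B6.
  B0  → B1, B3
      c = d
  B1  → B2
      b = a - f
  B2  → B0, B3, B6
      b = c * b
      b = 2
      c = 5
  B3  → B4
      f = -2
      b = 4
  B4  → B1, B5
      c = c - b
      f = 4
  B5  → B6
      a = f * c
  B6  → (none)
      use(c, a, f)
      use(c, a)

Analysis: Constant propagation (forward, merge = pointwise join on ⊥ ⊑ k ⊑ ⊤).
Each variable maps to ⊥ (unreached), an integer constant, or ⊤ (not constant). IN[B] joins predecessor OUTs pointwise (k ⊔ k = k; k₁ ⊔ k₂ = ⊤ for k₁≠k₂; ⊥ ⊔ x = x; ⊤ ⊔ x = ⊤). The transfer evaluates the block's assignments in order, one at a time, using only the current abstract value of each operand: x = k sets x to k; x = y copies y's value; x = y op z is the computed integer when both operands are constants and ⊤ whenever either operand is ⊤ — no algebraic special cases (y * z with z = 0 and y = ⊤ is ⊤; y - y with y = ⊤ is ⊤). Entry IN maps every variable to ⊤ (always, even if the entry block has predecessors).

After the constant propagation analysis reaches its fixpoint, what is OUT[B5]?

Fixpoint table:
  B0: | IN=(all ⊤) | OUT=(all ⊤)
  B1: | IN=(all ⊤) | OUT=(all ⊤)
  B2: | IN=(all ⊤) | OUT={b:2, c:5; rest ⊤}
  B3: | IN=(all ⊤) | OUT={b:4, f:-2; rest ⊤}
  B4: | IN={b:4, f:-2; rest ⊤} | OUT={b:4, f:4; rest ⊤}
  B5: | IN={b:4, f:4; rest ⊤} | OUT={b:4, f:4; rest ⊤}
  B6: | IN=(all ⊤) | OUT=(all ⊤)

Merge at B5: IN[B5] = OUT[B4] = {a: ⊤, b: 4, c: ⊤, d: ⊤, e: ⊤, f: 4}
Applying B5's transfer function to that IN value gives OUT[B5] (row B5 above).

Answer: {a: ⊤, b: 4, c: ⊤, d: ⊤, e: ⊤, f: 4}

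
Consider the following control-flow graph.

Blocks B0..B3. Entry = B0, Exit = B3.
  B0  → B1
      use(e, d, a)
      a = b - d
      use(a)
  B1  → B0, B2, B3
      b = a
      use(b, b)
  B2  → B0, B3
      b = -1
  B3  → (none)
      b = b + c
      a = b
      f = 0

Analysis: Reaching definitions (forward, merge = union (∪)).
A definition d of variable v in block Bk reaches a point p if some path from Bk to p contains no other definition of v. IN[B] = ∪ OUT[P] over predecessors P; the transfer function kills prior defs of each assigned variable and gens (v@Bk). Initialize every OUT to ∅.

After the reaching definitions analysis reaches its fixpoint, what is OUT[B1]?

Answer: {a@B0, b@B1}

Derivation:
Converged values:
  B0:   IN={a@B0, b@B1, b@B2}   OUT={a@B0, b@B1, b@B2}
  B1:   IN={a@B0, b@B1, b@B2}   OUT={a@B0, b@B1}
  B2:   IN={a@B0, b@B1}   OUT={a@B0, b@B2}
  B3:   IN={a@B0, b@B1, b@B2}   OUT={a@B3, b@B3, f@B3}

Merge at B1: IN[B1] = OUT[B0] = {a@B0, b@B1, b@B2}
Applying B1's transfer function to that IN value gives OUT[B1] (row B1 above).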